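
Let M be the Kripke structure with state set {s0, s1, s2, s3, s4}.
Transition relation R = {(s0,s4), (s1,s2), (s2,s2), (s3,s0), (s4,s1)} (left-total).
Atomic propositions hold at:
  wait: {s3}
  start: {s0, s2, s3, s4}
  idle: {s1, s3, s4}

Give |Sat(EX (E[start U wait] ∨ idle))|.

2

E[start U wait]: least fixpoint, start Z0 = Sat(wait) = {s3}, add states in Sat(start) with some successor in Z. Already a fixed point.
Sat(E[start U wait]) = {s3}
Sat(E[start U wait] ∨ idle) = {s1, s3, s4}
Sat(EX (E[start U wait] ∨ idle)) = {s : some successor in {s1, s3, s4}} = {s0, s4}
|Sat(EX (E[start U wait] ∨ idle))| = |{s0, s4}| = 2.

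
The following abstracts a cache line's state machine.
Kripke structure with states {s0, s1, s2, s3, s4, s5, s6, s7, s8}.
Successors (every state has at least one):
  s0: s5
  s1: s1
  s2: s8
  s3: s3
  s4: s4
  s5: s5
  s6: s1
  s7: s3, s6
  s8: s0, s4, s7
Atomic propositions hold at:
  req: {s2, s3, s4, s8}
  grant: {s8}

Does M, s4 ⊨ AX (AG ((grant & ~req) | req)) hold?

Yes

Sat(~req) = {s0, s1, s5, s6, s7}
Sat(grant & ~req) = ∅
Sat((grant & ~req) | req) = {s2, s3, s4, s8}
AG ((grant & ~req) | req): greatest fixpoint, start Z0 = {s2, s3, s4, s8}, keep only states in Sat with every successor in Z. Z1 = {s2, s3, s4}; Z2 = {s3, s4}; fixed.
Sat(AG ((grant & ~req) | req)) = {s3, s4}
Sat(AX (AG ((grant & ~req) | req))) = {s : every successor in {s3, s4}} = {s3, s4}
s4 ∈ Sat(AX (AG ((grant & ~req) | req))) = {s3, s4}, so the formula holds at s4.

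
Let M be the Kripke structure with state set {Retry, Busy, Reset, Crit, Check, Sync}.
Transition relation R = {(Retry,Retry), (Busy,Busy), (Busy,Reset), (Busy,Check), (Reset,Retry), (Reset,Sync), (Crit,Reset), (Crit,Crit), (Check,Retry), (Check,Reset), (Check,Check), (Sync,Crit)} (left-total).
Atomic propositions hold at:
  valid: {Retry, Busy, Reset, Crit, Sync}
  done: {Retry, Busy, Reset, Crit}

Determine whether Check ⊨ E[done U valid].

No

E[done U valid]: least fixpoint, start Z0 = Sat(valid) = {Retry, Busy, Reset, Crit, Sync}, add states in Sat(done) with some successor in Z. Already a fixed point.
Sat(E[done U valid]) = {Retry, Busy, Reset, Crit, Sync}
Check ∉ Sat(E[done U valid]) = {Retry, Busy, Reset, Crit, Sync}, so the formula does not hold at Check.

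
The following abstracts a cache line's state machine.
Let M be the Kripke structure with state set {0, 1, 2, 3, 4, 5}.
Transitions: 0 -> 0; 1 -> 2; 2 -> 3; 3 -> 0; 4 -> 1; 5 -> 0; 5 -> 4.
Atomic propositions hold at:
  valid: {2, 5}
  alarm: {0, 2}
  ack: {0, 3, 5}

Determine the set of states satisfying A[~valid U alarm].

Sat(~valid) = {0, 1, 3, 4}
A[~valid U alarm]: least fixpoint, start Z0 = Sat(alarm) = {0, 2}, add states in Sat(~valid) with every successor in Z. Z1 = {0, 1, 2, 3}; Z2 = {0, 1, 2, 3, 4}; fixed.
Sat(A[~valid U alarm]) = {0, 1, 2, 3, 4}

{0, 1, 2, 3, 4}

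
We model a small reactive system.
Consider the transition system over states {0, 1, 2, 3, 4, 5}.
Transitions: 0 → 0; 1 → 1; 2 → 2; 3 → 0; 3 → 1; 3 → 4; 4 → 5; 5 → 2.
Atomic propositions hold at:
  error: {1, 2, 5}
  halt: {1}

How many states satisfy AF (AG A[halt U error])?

4

A[halt U error]: least fixpoint, start Z0 = Sat(error) = {1, 2, 5}, add states in Sat(halt) with every successor in Z. Already a fixed point.
Sat(A[halt U error]) = {1, 2, 5}
AG A[halt U error]: greatest fixpoint, start Z0 = {1, 2, 5}, keep only states in Sat with every successor in Z. Already a fixed point.
Sat(AG A[halt U error]) = {1, 2, 5}
AF (AG A[halt U error]): least fixpoint, start Z0 = {1, 2, 5}, add states with every successor in Z. Z1 = {1, 2, 4, 5}; fixed.
Sat(AF (AG A[halt U error])) = {1, 2, 4, 5}
|Sat(AF (AG A[halt U error]))| = |{1, 2, 4, 5}| = 4.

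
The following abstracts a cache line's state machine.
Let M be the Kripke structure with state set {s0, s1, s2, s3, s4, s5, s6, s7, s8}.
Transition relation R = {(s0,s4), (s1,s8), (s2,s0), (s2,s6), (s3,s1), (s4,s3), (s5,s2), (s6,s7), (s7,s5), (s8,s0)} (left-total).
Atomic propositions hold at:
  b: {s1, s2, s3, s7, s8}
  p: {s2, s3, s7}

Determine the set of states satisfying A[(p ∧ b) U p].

Sat(p ∧ b) = {s2, s3, s7}
A[(p ∧ b) U p]: least fixpoint, start Z0 = Sat(p) = {s2, s3, s7}, add states in Sat(p ∧ b) with every successor in Z. Already a fixed point.
Sat(A[(p ∧ b) U p]) = {s2, s3, s7}

{s2, s3, s7}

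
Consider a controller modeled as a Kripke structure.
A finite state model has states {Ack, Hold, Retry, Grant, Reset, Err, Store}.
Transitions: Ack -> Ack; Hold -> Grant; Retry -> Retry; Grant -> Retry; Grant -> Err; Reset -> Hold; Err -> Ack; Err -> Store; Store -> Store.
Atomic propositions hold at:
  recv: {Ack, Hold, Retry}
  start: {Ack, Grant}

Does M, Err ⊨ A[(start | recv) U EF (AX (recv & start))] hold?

Sat(start | recv) = {Ack, Hold, Retry, Grant}
Sat(recv & start) = {Ack}
Sat(AX (recv & start)) = {s : every successor in {Ack}} = {Ack}
EF (AX (recv & start)): least fixpoint, start Z0 = {Ack}, add states with some successor in Z. Z1 = {Ack, Err}; Z2 = {Ack, Grant, Err}; Z3 = {Ack, Hold, Grant, Err}; Z4 = {Ack, Hold, Grant, Reset, Err}; fixed.
Sat(EF (AX (recv & start))) = {Ack, Hold, Grant, Reset, Err}
A[(start | recv) U EF (AX (recv & start))]: least fixpoint, start Z0 = Sat(EF (AX (recv & start))) = {Ack, Hold, Grant, Reset, Err}, add states in Sat(start | recv) with every successor in Z. Already a fixed point.
Sat(A[(start | recv) U EF (AX (recv & start))]) = {Ack, Hold, Grant, Reset, Err}
Err ∈ Sat(A[(start | recv) U EF (AX (recv & start))]) = {Ack, Hold, Grant, Reset, Err}, so the formula holds at Err.

Yes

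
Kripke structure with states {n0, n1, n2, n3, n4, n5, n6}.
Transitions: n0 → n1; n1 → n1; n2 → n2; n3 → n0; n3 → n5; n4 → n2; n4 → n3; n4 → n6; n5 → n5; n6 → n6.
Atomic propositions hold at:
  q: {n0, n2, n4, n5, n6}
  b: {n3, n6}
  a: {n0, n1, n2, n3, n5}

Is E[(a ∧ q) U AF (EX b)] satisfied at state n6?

Yes

Sat(a ∧ q) = {n0, n2, n5}
Sat(EX b) = {s : some successor in {n3, n6}} = {n4, n6}
AF (EX b): least fixpoint, start Z0 = {n4, n6}, add states with every successor in Z. Already a fixed point.
Sat(AF (EX b)) = {n4, n6}
E[(a ∧ q) U AF (EX b)]: least fixpoint, start Z0 = Sat(AF (EX b)) = {n4, n6}, add states in Sat(a ∧ q) with some successor in Z. Already a fixed point.
Sat(E[(a ∧ q) U AF (EX b)]) = {n4, n6}
n6 ∈ Sat(E[(a ∧ q) U AF (EX b)]) = {n4, n6}, so the formula holds at n6.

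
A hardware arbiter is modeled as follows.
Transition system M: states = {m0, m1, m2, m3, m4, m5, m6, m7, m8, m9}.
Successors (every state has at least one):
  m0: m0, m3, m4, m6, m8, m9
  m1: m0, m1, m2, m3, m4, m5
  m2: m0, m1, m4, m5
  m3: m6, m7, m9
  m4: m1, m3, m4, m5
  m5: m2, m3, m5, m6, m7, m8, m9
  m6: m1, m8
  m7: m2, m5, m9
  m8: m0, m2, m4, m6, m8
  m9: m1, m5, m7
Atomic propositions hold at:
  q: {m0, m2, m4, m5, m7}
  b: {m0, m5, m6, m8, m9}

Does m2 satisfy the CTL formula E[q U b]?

Yes

E[q U b]: least fixpoint, start Z0 = Sat(b) = {m0, m5, m6, m8, m9}, add states in Sat(q) with some successor in Z. Z1 = {m0, m2, m4, m5, m6, m7, m8, m9}; fixed.
Sat(E[q U b]) = {m0, m2, m4, m5, m6, m7, m8, m9}
m2 ∈ Sat(E[q U b]) = {m0, m2, m4, m5, m6, m7, m8, m9}, so the formula holds at m2.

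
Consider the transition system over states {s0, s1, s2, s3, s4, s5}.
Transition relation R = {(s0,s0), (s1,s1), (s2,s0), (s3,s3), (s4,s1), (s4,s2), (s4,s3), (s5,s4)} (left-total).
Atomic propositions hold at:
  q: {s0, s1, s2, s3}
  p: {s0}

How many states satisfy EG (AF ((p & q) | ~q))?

Sat(p & q) = {s0}
Sat(~q) = {s4, s5}
Sat((p & q) | ~q) = {s0, s4, s5}
AF ((p & q) | ~q): least fixpoint, start Z0 = {s0, s4, s5}, add states with every successor in Z. Z1 = {s0, s2, s4, s5}; fixed.
Sat(AF ((p & q) | ~q)) = {s0, s2, s4, s5}
EG (AF ((p & q) | ~q)): greatest fixpoint, start Z0 = {s0, s2, s4, s5}, keep only states in Sat with some successor in Z. Already a fixed point.
Sat(EG (AF ((p & q) | ~q))) = {s0, s2, s4, s5}
|Sat(EG (AF ((p & q) | ~q)))| = |{s0, s2, s4, s5}| = 4.

4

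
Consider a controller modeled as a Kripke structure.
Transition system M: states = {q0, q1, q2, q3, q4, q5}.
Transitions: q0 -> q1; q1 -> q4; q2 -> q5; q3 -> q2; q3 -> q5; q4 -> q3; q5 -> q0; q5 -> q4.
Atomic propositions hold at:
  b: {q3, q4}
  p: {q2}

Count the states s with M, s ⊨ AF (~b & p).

Sat(~b) = {q0, q1, q2, q5}
Sat(~b & p) = {q2}
AF (~b & p): least fixpoint, start Z0 = {q2}, add states with every successor in Z. Already a fixed point.
Sat(AF (~b & p)) = {q2}
|Sat(AF (~b & p))| = |{q2}| = 1.

1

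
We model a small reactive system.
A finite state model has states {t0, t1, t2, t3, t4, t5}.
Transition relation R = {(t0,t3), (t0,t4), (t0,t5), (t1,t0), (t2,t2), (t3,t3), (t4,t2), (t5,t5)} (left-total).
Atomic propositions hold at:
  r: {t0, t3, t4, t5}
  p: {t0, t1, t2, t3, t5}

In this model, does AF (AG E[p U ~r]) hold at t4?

Sat(~r) = {t1, t2}
E[p U ~r]: least fixpoint, start Z0 = Sat(~r) = {t1, t2}, add states in Sat(p) with some successor in Z. Already a fixed point.
Sat(E[p U ~r]) = {t1, t2}
AG E[p U ~r]: greatest fixpoint, start Z0 = {t1, t2}, keep only states in Sat with every successor in Z. Z1 = {t2}; fixed.
Sat(AG E[p U ~r]) = {t2}
AF (AG E[p U ~r]): least fixpoint, start Z0 = {t2}, add states with every successor in Z. Z1 = {t2, t4}; fixed.
Sat(AF (AG E[p U ~r])) = {t2, t4}
t4 ∈ Sat(AF (AG E[p U ~r])) = {t2, t4}, so the formula holds at t4.

Yes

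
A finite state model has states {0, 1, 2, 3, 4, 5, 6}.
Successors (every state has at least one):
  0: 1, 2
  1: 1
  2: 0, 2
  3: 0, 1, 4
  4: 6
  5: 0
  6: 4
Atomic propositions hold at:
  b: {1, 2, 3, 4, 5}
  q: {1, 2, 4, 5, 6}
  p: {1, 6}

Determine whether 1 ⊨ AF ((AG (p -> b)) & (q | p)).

Sat(p -> b) = {0, 1, 2, 3, 4, 5}
AG (p -> b): greatest fixpoint, start Z0 = {0, 1, 2, 3, 4, 5}, keep only states in Sat with every successor in Z. Z1 = {0, 1, 2, 3, 5}; Z2 = {0, 1, 2, 5}; fixed.
Sat(AG (p -> b)) = {0, 1, 2, 5}
Sat(q | p) = {1, 2, 4, 5, 6}
Sat((AG (p -> b)) & (q | p)) = {1, 2, 5}
AF ((AG (p -> b)) & (q | p)): least fixpoint, start Z0 = {1, 2, 5}, add states with every successor in Z. Z1 = {0, 1, 2, 5}; fixed.
Sat(AF ((AG (p -> b)) & (q | p))) = {0, 1, 2, 5}
1 ∈ Sat(AF ((AG (p -> b)) & (q | p))) = {0, 1, 2, 5}, so the formula holds at 1.

Yes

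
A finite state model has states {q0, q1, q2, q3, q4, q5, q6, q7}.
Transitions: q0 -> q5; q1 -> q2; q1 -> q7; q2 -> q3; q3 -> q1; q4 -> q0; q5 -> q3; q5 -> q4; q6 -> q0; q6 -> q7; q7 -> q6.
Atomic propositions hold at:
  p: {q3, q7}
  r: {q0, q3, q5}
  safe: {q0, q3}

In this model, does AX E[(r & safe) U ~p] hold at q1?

No

Sat(r & safe) = {q0, q3}
Sat(~p) = {q0, q1, q2, q4, q5, q6}
E[(r & safe) U ~p]: least fixpoint, start Z0 = Sat(~p) = {q0, q1, q2, q4, q5, q6}, add states in Sat(r & safe) with some successor in Z. Z1 = {q0, q1, q2, q3, q4, q5, q6}; fixed.
Sat(E[(r & safe) U ~p]) = {q0, q1, q2, q3, q4, q5, q6}
Sat(AX E[(r & safe) U ~p]) = {s : every successor in {q0, q1, q2, q3, q4, q5, q6}} = {q0, q2, q3, q4, q5, q7}
q1 ∉ Sat(AX E[(r & safe) U ~p]) = {q0, q2, q3, q4, q5, q7}, so the formula does not hold at q1.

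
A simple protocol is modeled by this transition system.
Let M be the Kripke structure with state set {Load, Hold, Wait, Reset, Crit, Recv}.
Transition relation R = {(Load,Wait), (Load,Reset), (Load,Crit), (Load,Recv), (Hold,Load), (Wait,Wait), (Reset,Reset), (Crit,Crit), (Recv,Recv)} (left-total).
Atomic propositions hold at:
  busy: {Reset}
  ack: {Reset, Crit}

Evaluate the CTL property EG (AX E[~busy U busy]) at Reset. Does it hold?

Sat(~busy) = {Load, Hold, Wait, Crit, Recv}
E[~busy U busy]: least fixpoint, start Z0 = Sat(busy) = {Reset}, add states in Sat(~busy) with some successor in Z. Z1 = {Load, Reset}; Z2 = {Load, Hold, Reset}; fixed.
Sat(E[~busy U busy]) = {Load, Hold, Reset}
Sat(AX E[~busy U busy]) = {s : every successor in {Load, Hold, Reset}} = {Hold, Reset}
EG (AX E[~busy U busy]): greatest fixpoint, start Z0 = {Hold, Reset}, keep only states in Sat with some successor in Z. Z1 = {Reset}; fixed.
Sat(EG (AX E[~busy U busy])) = {Reset}
Reset ∈ Sat(EG (AX E[~busy U busy])) = {Reset}, so the formula holds at Reset.

Yes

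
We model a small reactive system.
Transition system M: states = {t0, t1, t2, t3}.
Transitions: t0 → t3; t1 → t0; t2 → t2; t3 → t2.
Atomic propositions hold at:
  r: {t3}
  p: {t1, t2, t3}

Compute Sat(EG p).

EG p: greatest fixpoint, start Z0 = {t1, t2, t3}, keep only states in Sat with some successor in Z. Z1 = {t2, t3}; fixed.
Sat(EG p) = {t2, t3}

{t2, t3}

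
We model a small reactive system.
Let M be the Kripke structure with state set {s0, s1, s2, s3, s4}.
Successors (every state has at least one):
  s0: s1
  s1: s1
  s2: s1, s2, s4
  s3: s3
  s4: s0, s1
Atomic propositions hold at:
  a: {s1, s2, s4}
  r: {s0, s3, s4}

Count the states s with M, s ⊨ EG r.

1

EG r: greatest fixpoint, start Z0 = {s0, s3, s4}, keep only states in Sat with some successor in Z. Z1 = {s3, s4}; Z2 = {s3}; fixed.
Sat(EG r) = {s3}
|Sat(EG r)| = |{s3}| = 1.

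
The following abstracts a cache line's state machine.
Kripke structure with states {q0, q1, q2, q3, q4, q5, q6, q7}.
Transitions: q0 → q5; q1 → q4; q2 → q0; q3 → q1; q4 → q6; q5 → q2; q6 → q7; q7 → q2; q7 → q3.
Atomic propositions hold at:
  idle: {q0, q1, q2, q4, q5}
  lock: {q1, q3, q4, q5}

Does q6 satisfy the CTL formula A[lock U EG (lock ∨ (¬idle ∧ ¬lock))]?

Yes

Sat(¬idle) = {q3, q6, q7}
Sat(¬lock) = {q0, q2, q6, q7}
Sat(¬idle ∧ ¬lock) = {q6, q7}
Sat(lock ∨ (¬idle ∧ ¬lock)) = {q1, q3, q4, q5, q6, q7}
EG (lock ∨ (¬idle ∧ ¬lock)): greatest fixpoint, start Z0 = {q1, q3, q4, q5, q6, q7}, keep only states in Sat with some successor in Z. Z1 = {q1, q3, q4, q6, q7}; fixed.
Sat(EG (lock ∨ (¬idle ∧ ¬lock))) = {q1, q3, q4, q6, q7}
A[lock U EG (lock ∨ (¬idle ∧ ¬lock))]: least fixpoint, start Z0 = Sat(EG (lock ∨ (¬idle ∧ ¬lock))) = {q1, q3, q4, q6, q7}, add states in Sat(lock) with every successor in Z. Already a fixed point.
Sat(A[lock U EG (lock ∨ (¬idle ∧ ¬lock))]) = {q1, q3, q4, q6, q7}
q6 ∈ Sat(A[lock U EG (lock ∨ (¬idle ∧ ¬lock))]) = {q1, q3, q4, q6, q7}, so the formula holds at q6.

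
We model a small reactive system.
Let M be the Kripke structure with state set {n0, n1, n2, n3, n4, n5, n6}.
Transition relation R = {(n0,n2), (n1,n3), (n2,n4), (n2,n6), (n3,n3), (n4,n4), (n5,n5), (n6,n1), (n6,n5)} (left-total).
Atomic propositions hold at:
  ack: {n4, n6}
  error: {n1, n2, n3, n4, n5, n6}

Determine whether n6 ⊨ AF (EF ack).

EF ack: least fixpoint, start Z0 = {n4, n6}, add states with some successor in Z. Z1 = {n2, n4, n6}; Z2 = {n0, n2, n4, n6}; fixed.
Sat(EF ack) = {n0, n2, n4, n6}
AF (EF ack): least fixpoint, start Z0 = {n0, n2, n4, n6}, add states with every successor in Z. Already a fixed point.
Sat(AF (EF ack)) = {n0, n2, n4, n6}
n6 ∈ Sat(AF (EF ack)) = {n0, n2, n4, n6}, so the formula holds at n6.

Yes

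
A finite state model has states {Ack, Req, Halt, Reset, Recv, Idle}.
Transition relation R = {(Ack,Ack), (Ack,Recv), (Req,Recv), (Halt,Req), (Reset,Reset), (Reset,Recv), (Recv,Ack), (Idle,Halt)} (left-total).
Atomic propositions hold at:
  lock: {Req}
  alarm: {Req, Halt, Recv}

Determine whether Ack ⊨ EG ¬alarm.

Yes

Sat(¬alarm) = {Ack, Reset, Idle}
EG ¬alarm: greatest fixpoint, start Z0 = {Ack, Reset, Idle}, keep only states in Sat with some successor in Z. Z1 = {Ack, Reset}; fixed.
Sat(EG ¬alarm) = {Ack, Reset}
Ack ∈ Sat(EG ¬alarm) = {Ack, Reset}, so the formula holds at Ack.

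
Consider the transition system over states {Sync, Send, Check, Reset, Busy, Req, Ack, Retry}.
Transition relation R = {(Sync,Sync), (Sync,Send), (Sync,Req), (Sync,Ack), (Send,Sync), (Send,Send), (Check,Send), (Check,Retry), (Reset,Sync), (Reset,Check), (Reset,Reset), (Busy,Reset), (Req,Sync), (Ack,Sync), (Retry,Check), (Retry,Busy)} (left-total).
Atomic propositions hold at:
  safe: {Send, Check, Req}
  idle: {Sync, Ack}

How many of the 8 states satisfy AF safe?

3

AF safe: least fixpoint, start Z0 = {Send, Check, Req}, add states with every successor in Z. Already a fixed point.
Sat(AF safe) = {Send, Check, Req}
|Sat(AF safe)| = |{Send, Check, Req}| = 3.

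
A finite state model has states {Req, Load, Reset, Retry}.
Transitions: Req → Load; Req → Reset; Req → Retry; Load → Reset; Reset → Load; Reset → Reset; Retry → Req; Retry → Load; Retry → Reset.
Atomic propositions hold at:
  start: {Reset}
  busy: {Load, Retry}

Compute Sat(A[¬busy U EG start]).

{Reset}

Sat(¬busy) = {Req, Reset}
EG start: greatest fixpoint, start Z0 = {Reset}, keep only states in Sat with some successor in Z. Already a fixed point.
Sat(EG start) = {Reset}
A[¬busy U EG start]: least fixpoint, start Z0 = Sat(EG start) = {Reset}, add states in Sat(¬busy) with every successor in Z. Already a fixed point.
Sat(A[¬busy U EG start]) = {Reset}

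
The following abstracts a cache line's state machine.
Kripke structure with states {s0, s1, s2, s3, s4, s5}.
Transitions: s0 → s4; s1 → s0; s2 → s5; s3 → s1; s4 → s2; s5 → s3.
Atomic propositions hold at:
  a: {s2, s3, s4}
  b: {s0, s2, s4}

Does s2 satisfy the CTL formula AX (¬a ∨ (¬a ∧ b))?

Sat(¬a) = {s0, s1, s5}
Sat(¬a ∧ b) = {s0}
Sat(¬a ∨ (¬a ∧ b)) = {s0, s1, s5}
Sat(AX (¬a ∨ (¬a ∧ b))) = {s : every successor in {s0, s1, s5}} = {s1, s2, s3}
s2 ∈ Sat(AX (¬a ∨ (¬a ∧ b))) = {s1, s2, s3}, so the formula holds at s2.

Yes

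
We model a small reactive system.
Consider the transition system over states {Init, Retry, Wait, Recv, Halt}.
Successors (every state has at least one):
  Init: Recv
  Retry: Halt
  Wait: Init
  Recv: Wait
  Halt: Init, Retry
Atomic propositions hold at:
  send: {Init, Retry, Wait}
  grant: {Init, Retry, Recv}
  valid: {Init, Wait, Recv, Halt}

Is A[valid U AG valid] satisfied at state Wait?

AG valid: greatest fixpoint, start Z0 = {Init, Wait, Recv, Halt}, keep only states in Sat with every successor in Z. Z1 = {Init, Wait, Recv}; fixed.
Sat(AG valid) = {Init, Wait, Recv}
A[valid U AG valid]: least fixpoint, start Z0 = Sat(AG valid) = {Init, Wait, Recv}, add states in Sat(valid) with every successor in Z. Already a fixed point.
Sat(A[valid U AG valid]) = {Init, Wait, Recv}
Wait ∈ Sat(A[valid U AG valid]) = {Init, Wait, Recv}, so the formula holds at Wait.

Yes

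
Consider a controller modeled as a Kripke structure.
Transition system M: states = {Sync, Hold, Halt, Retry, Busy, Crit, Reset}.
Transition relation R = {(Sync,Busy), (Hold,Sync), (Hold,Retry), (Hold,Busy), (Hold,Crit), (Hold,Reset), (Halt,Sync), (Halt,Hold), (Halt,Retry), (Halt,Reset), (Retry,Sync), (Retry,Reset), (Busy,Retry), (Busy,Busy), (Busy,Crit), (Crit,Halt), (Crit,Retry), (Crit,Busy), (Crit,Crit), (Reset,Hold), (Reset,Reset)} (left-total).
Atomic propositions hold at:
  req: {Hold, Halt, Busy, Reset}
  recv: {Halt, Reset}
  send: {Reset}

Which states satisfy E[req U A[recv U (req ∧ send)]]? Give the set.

Sat(req ∧ send) = {Reset}
A[recv U (req ∧ send)]: least fixpoint, start Z0 = Sat((req ∧ send)) = {Reset}, add states in Sat(recv) with every successor in Z. Already a fixed point.
Sat(A[recv U (req ∧ send)]) = {Reset}
E[req U A[recv U (req ∧ send)]]: least fixpoint, start Z0 = Sat(A[recv U (req ∧ send)]) = {Reset}, add states in Sat(req) with some successor in Z. Z1 = {Hold, Halt, Reset}; fixed.
Sat(E[req U A[recv U (req ∧ send)]]) = {Hold, Halt, Reset}

{Hold, Halt, Reset}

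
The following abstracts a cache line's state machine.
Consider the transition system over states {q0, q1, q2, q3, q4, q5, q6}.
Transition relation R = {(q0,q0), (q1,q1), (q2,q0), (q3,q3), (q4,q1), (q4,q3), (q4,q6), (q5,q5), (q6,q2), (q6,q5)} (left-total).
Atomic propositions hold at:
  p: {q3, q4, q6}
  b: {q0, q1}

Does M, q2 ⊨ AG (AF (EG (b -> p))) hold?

No

Sat(b -> p) = {q2, q3, q4, q5, q6}
EG (b -> p): greatest fixpoint, start Z0 = {q2, q3, q4, q5, q6}, keep only states in Sat with some successor in Z. Z1 = {q3, q4, q5, q6}; fixed.
Sat(EG (b -> p)) = {q3, q4, q5, q6}
AF (EG (b -> p)): least fixpoint, start Z0 = {q3, q4, q5, q6}, add states with every successor in Z. Already a fixed point.
Sat(AF (EG (b -> p))) = {q3, q4, q5, q6}
AG (AF (EG (b -> p))): greatest fixpoint, start Z0 = {q3, q4, q5, q6}, keep only states in Sat with every successor in Z. Z1 = {q3, q5}; fixed.
Sat(AG (AF (EG (b -> p)))) = {q3, q5}
q2 ∉ Sat(AG (AF (EG (b -> p)))) = {q3, q5}, so the formula does not hold at q2.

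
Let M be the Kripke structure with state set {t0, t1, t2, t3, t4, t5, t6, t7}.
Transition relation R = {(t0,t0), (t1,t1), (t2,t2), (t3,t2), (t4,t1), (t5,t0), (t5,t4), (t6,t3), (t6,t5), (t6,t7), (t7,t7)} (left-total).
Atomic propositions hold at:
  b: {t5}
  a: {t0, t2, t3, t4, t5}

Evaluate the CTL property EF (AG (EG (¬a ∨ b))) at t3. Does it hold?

Sat(¬a) = {t1, t6, t7}
Sat(¬a ∨ b) = {t1, t5, t6, t7}
EG (¬a ∨ b): greatest fixpoint, start Z0 = {t1, t5, t6, t7}, keep only states in Sat with some successor in Z. Z1 = {t1, t6, t7}; fixed.
Sat(EG (¬a ∨ b)) = {t1, t6, t7}
AG (EG (¬a ∨ b)): greatest fixpoint, start Z0 = {t1, t6, t7}, keep only states in Sat with every successor in Z. Z1 = {t1, t7}; fixed.
Sat(AG (EG (¬a ∨ b))) = {t1, t7}
EF (AG (EG (¬a ∨ b))): least fixpoint, start Z0 = {t1, t7}, add states with some successor in Z. Z1 = {t1, t4, t6, t7}; Z2 = {t1, t4, t5, t6, t7}; fixed.
Sat(EF (AG (EG (¬a ∨ b)))) = {t1, t4, t5, t6, t7}
t3 ∉ Sat(EF (AG (EG (¬a ∨ b)))) = {t1, t4, t5, t6, t7}, so the formula does not hold at t3.

No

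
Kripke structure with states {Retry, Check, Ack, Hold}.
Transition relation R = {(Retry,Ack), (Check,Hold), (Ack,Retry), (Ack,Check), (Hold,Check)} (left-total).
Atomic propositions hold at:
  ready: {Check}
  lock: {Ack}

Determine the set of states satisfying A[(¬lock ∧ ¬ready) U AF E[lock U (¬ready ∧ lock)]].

Sat(¬lock) = {Retry, Check, Hold}
Sat(¬ready) = {Retry, Ack, Hold}
Sat(¬lock ∧ ¬ready) = {Retry, Hold}
Sat(¬ready ∧ lock) = {Ack}
E[lock U (¬ready ∧ lock)]: least fixpoint, start Z0 = Sat((¬ready ∧ lock)) = {Ack}, add states in Sat(lock) with some successor in Z. Already a fixed point.
Sat(E[lock U (¬ready ∧ lock)]) = {Ack}
AF E[lock U (¬ready ∧ lock)]: least fixpoint, start Z0 = {Ack}, add states with every successor in Z. Z1 = {Retry, Ack}; fixed.
Sat(AF E[lock U (¬ready ∧ lock)]) = {Retry, Ack}
A[(¬lock ∧ ¬ready) U AF E[lock U (¬ready ∧ lock)]]: least fixpoint, start Z0 = Sat(AF E[lock U (¬ready ∧ lock)]) = {Retry, Ack}, add states in Sat(¬lock ∧ ¬ready) with every successor in Z. Already a fixed point.
Sat(A[(¬lock ∧ ¬ready) U AF E[lock U (¬ready ∧ lock)]]) = {Retry, Ack}

{Retry, Ack}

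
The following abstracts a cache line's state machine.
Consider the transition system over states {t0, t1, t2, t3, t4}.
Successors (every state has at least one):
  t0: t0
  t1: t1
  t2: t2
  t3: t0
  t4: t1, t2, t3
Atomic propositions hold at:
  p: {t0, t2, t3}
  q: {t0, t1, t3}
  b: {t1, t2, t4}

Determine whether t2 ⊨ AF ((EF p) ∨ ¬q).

EF p: least fixpoint, start Z0 = {t0, t2, t3}, add states with some successor in Z. Z1 = {t0, t2, t3, t4}; fixed.
Sat(EF p) = {t0, t2, t3, t4}
Sat(¬q) = {t2, t4}
Sat((EF p) ∨ ¬q) = {t0, t2, t3, t4}
AF ((EF p) ∨ ¬q): least fixpoint, start Z0 = {t0, t2, t3, t4}, add states with every successor in Z. Already a fixed point.
Sat(AF ((EF p) ∨ ¬q)) = {t0, t2, t3, t4}
t2 ∈ Sat(AF ((EF p) ∨ ¬q)) = {t0, t2, t3, t4}, so the formula holds at t2.

Yes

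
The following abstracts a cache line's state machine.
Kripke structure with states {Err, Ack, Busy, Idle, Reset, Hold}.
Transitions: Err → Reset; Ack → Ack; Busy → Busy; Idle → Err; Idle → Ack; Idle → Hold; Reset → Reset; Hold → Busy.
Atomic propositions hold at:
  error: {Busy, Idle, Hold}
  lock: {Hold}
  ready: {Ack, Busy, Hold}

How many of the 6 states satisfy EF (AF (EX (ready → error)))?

Sat(ready → error) = {Err, Busy, Idle, Reset, Hold}
Sat(EX (ready → error)) = {s : some successor in {Err, Busy, Idle, Reset, Hold}} = {Err, Busy, Idle, Reset, Hold}
AF (EX (ready → error)): least fixpoint, start Z0 = {Err, Busy, Idle, Reset, Hold}, add states with every successor in Z. Already a fixed point.
Sat(AF (EX (ready → error))) = {Err, Busy, Idle, Reset, Hold}
EF (AF (EX (ready → error))): least fixpoint, start Z0 = {Err, Busy, Idle, Reset, Hold}, add states with some successor in Z. Already a fixed point.
Sat(EF (AF (EX (ready → error)))) = {Err, Busy, Idle, Reset, Hold}
|Sat(EF (AF (EX (ready → error))))| = |{Err, Busy, Idle, Reset, Hold}| = 5.

5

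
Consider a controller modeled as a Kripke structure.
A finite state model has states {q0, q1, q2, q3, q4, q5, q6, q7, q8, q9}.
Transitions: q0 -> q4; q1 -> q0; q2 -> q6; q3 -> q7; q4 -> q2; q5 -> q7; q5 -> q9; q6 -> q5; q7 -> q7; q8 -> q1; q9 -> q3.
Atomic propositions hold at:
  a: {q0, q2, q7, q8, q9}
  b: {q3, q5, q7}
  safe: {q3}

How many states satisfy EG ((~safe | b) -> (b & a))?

1

Sat(~safe) = {q0, q1, q2, q4, q5, q6, q7, q8, q9}
Sat(~safe | b) = {q0, q1, q2, q3, q4, q5, q6, q7, q8, q9}
Sat(b & a) = {q7}
Sat((~safe | b) -> (b & a)) = {q7}
EG ((~safe | b) -> (b & a)): greatest fixpoint, start Z0 = {q7}, keep only states in Sat with some successor in Z. Already a fixed point.
Sat(EG ((~safe | b) -> (b & a))) = {q7}
|Sat(EG ((~safe | b) -> (b & a)))| = |{q7}| = 1.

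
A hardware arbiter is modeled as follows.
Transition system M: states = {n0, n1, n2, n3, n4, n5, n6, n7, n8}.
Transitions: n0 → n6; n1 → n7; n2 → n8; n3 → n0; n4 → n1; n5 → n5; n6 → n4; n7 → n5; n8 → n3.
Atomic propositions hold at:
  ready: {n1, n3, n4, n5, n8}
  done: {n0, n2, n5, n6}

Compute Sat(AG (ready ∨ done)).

{n5}

Sat(ready ∨ done) = {n0, n1, n2, n3, n4, n5, n6, n8}
AG (ready ∨ done): greatest fixpoint, start Z0 = {n0, n1, n2, n3, n4, n5, n6, n8}, keep only states in Sat with every successor in Z. Z1 = {n0, n2, n3, n4, n5, n6, n8}; Z2 = {n0, n2, n3, n5, n6, n8}; Z3 = {n0, n2, n3, n5, n8}; Z4 = {n2, n3, n5, n8}; Z5 = {n2, n5, n8}; Z6 = {n2, n5}; Z7 = {n5}; fixed.
Sat(AG (ready ∨ done)) = {n5}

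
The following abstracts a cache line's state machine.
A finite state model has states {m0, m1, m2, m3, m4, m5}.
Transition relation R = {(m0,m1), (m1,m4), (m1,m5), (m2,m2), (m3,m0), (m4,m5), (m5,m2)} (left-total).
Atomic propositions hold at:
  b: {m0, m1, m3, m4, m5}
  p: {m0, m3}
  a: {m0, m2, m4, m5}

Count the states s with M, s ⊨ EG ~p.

Sat(~p) = {m1, m2, m4, m5}
EG ~p: greatest fixpoint, start Z0 = {m1, m2, m4, m5}, keep only states in Sat with some successor in Z. Already a fixed point.
Sat(EG ~p) = {m1, m2, m4, m5}
|Sat(EG ~p)| = |{m1, m2, m4, m5}| = 4.

4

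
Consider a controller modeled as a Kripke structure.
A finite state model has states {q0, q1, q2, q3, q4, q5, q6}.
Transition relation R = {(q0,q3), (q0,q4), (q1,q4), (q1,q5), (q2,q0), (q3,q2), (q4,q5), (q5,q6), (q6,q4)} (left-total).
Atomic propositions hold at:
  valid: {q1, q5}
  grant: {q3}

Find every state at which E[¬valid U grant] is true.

{q0, q2, q3}

Sat(¬valid) = {q0, q2, q3, q4, q6}
E[¬valid U grant]: least fixpoint, start Z0 = Sat(grant) = {q3}, add states in Sat(¬valid) with some successor in Z. Z1 = {q0, q3}; Z2 = {q0, q2, q3}; fixed.
Sat(E[¬valid U grant]) = {q0, q2, q3}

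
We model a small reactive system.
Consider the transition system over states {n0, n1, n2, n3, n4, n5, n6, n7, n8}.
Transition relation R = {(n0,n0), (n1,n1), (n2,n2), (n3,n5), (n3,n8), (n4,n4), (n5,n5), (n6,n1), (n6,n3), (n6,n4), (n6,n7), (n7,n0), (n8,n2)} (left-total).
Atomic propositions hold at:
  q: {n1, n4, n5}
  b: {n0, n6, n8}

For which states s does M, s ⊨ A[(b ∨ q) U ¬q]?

{n0, n2, n3, n6, n7, n8}

Sat(b ∨ q) = {n0, n1, n4, n5, n6, n8}
Sat(¬q) = {n0, n2, n3, n6, n7, n8}
A[(b ∨ q) U ¬q]: least fixpoint, start Z0 = Sat(¬q) = {n0, n2, n3, n6, n7, n8}, add states in Sat(b ∨ q) with every successor in Z. Already a fixed point.
Sat(A[(b ∨ q) U ¬q]) = {n0, n2, n3, n6, n7, n8}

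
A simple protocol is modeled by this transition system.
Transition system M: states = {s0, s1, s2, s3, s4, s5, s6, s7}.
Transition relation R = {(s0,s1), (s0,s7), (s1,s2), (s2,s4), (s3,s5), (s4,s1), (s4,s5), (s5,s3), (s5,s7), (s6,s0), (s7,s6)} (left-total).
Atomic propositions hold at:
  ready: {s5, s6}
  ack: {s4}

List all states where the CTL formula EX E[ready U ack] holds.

{s2}

E[ready U ack]: least fixpoint, start Z0 = Sat(ack) = {s4}, add states in Sat(ready) with some successor in Z. Already a fixed point.
Sat(E[ready U ack]) = {s4}
Sat(EX E[ready U ack]) = {s : some successor in {s4}} = {s2}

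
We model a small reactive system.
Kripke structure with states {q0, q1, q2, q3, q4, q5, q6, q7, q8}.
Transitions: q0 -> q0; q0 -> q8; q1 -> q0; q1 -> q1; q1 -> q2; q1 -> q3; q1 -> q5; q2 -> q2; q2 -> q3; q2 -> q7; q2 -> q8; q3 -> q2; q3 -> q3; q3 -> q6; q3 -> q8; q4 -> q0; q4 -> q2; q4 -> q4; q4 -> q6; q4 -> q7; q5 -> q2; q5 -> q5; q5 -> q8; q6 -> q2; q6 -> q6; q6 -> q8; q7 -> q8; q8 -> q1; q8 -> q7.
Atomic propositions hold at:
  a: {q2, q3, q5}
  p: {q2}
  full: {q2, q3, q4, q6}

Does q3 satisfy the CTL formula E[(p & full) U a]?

Sat(p & full) = {q2}
E[(p & full) U a]: least fixpoint, start Z0 = Sat(a) = {q2, q3, q5}, add states in Sat(p & full) with some successor in Z. Already a fixed point.
Sat(E[(p & full) U a]) = {q2, q3, q5}
q3 ∈ Sat(E[(p & full) U a]) = {q2, q3, q5}, so the formula holds at q3.

Yes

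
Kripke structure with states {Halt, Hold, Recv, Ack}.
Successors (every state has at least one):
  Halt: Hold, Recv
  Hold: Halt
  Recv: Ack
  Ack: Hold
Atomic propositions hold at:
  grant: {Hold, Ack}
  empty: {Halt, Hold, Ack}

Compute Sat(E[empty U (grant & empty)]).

Sat(grant & empty) = {Hold, Ack}
E[empty U (grant & empty)]: least fixpoint, start Z0 = Sat((grant & empty)) = {Hold, Ack}, add states in Sat(empty) with some successor in Z. Z1 = {Halt, Hold, Ack}; fixed.
Sat(E[empty U (grant & empty)]) = {Halt, Hold, Ack}

{Halt, Hold, Ack}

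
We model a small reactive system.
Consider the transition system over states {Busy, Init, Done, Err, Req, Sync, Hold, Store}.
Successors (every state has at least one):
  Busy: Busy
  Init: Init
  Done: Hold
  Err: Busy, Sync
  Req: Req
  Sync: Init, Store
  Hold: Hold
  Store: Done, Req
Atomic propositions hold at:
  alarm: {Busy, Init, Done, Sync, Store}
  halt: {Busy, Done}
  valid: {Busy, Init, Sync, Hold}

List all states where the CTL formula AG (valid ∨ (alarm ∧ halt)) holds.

Sat(alarm ∧ halt) = {Busy, Done}
Sat(valid ∨ (alarm ∧ halt)) = {Busy, Init, Done, Sync, Hold}
AG (valid ∨ (alarm ∧ halt)): greatest fixpoint, start Z0 = {Busy, Init, Done, Sync, Hold}, keep only states in Sat with every successor in Z. Z1 = {Busy, Init, Done, Hold}; fixed.
Sat(AG (valid ∨ (alarm ∧ halt))) = {Busy, Init, Done, Hold}

{Busy, Init, Done, Hold}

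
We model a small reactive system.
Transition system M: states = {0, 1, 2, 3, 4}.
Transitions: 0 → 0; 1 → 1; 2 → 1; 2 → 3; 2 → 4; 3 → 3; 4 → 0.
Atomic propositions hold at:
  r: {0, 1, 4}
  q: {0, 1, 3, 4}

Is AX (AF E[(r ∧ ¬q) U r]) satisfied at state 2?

No

Sat(¬q) = {2}
Sat(r ∧ ¬q) = ∅
E[(r ∧ ¬q) U r]: least fixpoint, start Z0 = Sat(r) = {0, 1, 4}, add states in Sat(r ∧ ¬q) with some successor in Z. Already a fixed point.
Sat(E[(r ∧ ¬q) U r]) = {0, 1, 4}
AF E[(r ∧ ¬q) U r]: least fixpoint, start Z0 = {0, 1, 4}, add states with every successor in Z. Already a fixed point.
Sat(AF E[(r ∧ ¬q) U r]) = {0, 1, 4}
Sat(AX (AF E[(r ∧ ¬q) U r])) = {s : every successor in {0, 1, 4}} = {0, 1, 4}
2 ∉ Sat(AX (AF E[(r ∧ ¬q) U r])) = {0, 1, 4}, so the formula does not hold at 2.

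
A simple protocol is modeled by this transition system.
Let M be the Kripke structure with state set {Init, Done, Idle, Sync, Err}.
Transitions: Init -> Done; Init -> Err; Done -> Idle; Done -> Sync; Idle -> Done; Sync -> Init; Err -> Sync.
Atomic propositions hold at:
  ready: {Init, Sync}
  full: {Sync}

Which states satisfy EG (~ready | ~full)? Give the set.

Sat(~ready) = {Done, Idle, Err}
Sat(~full) = {Init, Done, Idle, Err}
Sat(~ready | ~full) = {Init, Done, Idle, Err}
EG (~ready | ~full): greatest fixpoint, start Z0 = {Init, Done, Idle, Err}, keep only states in Sat with some successor in Z. Z1 = {Init, Done, Idle}; fixed.
Sat(EG (~ready | ~full)) = {Init, Done, Idle}

{Init, Done, Idle}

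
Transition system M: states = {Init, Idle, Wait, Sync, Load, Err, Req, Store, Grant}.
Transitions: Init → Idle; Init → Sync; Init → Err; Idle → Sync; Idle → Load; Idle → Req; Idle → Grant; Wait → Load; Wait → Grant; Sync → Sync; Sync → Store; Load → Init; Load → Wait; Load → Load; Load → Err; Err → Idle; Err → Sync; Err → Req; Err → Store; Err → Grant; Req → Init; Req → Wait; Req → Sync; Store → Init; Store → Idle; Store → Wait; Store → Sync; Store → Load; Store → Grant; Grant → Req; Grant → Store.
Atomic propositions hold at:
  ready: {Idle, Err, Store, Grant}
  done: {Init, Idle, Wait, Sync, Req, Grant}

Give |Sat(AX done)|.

1

Sat(AX done) = {s : every successor in {Init, Idle, Wait, Sync, Req, Grant}} = {Req}
|Sat(AX done)| = |{Req}| = 1.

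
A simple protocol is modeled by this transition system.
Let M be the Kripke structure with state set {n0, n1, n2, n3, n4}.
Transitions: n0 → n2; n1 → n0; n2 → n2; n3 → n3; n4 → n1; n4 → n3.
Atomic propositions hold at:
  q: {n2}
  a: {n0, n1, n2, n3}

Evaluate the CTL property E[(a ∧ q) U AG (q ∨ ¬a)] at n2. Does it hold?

Sat(a ∧ q) = {n2}
Sat(¬a) = {n4}
Sat(q ∨ ¬a) = {n2, n4}
AG (q ∨ ¬a): greatest fixpoint, start Z0 = {n2, n4}, keep only states in Sat with every successor in Z. Z1 = {n2}; fixed.
Sat(AG (q ∨ ¬a)) = {n2}
E[(a ∧ q) U AG (q ∨ ¬a)]: least fixpoint, start Z0 = Sat(AG (q ∨ ¬a)) = {n2}, add states in Sat(a ∧ q) with some successor in Z. Already a fixed point.
Sat(E[(a ∧ q) U AG (q ∨ ¬a)]) = {n2}
n2 ∈ Sat(E[(a ∧ q) U AG (q ∨ ¬a)]) = {n2}, so the formula holds at n2.

Yes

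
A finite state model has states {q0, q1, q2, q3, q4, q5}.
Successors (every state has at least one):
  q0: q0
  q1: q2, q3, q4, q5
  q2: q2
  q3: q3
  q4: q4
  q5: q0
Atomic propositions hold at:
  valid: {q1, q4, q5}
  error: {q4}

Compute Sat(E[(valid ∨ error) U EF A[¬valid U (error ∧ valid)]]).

Sat(valid ∨ error) = {q1, q4, q5}
Sat(¬valid) = {q0, q2, q3}
Sat(error ∧ valid) = {q4}
A[¬valid U (error ∧ valid)]: least fixpoint, start Z0 = Sat((error ∧ valid)) = {q4}, add states in Sat(¬valid) with every successor in Z. Already a fixed point.
Sat(A[¬valid U (error ∧ valid)]) = {q4}
EF A[¬valid U (error ∧ valid)]: least fixpoint, start Z0 = {q4}, add states with some successor in Z. Z1 = {q1, q4}; fixed.
Sat(EF A[¬valid U (error ∧ valid)]) = {q1, q4}
E[(valid ∨ error) U EF A[¬valid U (error ∧ valid)]]: least fixpoint, start Z0 = Sat(EF A[¬valid U (error ∧ valid)]) = {q1, q4}, add states in Sat(valid ∨ error) with some successor in Z. Already a fixed point.
Sat(E[(valid ∨ error) U EF A[¬valid U (error ∧ valid)]]) = {q1, q4}

{q1, q4}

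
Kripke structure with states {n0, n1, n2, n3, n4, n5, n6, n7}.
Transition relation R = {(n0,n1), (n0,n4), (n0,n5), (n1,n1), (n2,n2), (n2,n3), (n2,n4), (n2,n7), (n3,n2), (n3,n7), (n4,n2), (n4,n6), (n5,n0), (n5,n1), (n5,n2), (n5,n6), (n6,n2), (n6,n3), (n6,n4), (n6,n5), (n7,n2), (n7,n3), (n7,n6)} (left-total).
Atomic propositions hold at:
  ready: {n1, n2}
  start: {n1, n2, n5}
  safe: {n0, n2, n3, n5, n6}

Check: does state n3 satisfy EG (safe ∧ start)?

No

Sat(safe ∧ start) = {n2, n5}
EG (safe ∧ start): greatest fixpoint, start Z0 = {n2, n5}, keep only states in Sat with some successor in Z. Already a fixed point.
Sat(EG (safe ∧ start)) = {n2, n5}
n3 ∉ Sat(EG (safe ∧ start)) = {n2, n5}, so the formula does not hold at n3.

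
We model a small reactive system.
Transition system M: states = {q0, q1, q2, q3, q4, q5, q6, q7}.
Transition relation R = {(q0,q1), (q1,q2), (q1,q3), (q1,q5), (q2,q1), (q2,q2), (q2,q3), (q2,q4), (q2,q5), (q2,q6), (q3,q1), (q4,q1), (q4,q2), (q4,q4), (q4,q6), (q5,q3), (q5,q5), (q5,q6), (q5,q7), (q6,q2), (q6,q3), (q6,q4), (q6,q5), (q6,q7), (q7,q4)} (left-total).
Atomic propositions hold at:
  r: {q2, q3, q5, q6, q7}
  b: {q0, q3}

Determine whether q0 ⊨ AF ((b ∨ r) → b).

Sat(b ∨ r) = {q0, q2, q3, q5, q6, q7}
Sat((b ∨ r) → b) = {q0, q1, q3, q4}
AF ((b ∨ r) → b): least fixpoint, start Z0 = {q0, q1, q3, q4}, add states with every successor in Z. Z1 = {q0, q1, q3, q4, q7}; fixed.
Sat(AF ((b ∨ r) → b)) = {q0, q1, q3, q4, q7}
q0 ∈ Sat(AF ((b ∨ r) → b)) = {q0, q1, q3, q4, q7}, so the formula holds at q0.

Yes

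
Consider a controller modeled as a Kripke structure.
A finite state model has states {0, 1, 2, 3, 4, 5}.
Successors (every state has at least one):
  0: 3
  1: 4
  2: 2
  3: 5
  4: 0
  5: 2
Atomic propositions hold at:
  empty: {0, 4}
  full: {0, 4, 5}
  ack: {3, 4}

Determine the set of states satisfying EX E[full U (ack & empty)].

Sat(ack & empty) = {4}
E[full U (ack & empty)]: least fixpoint, start Z0 = Sat((ack & empty)) = {4}, add states in Sat(full) with some successor in Z. Already a fixed point.
Sat(E[full U (ack & empty)]) = {4}
Sat(EX E[full U (ack & empty)]) = {s : some successor in {4}} = {1}

{1}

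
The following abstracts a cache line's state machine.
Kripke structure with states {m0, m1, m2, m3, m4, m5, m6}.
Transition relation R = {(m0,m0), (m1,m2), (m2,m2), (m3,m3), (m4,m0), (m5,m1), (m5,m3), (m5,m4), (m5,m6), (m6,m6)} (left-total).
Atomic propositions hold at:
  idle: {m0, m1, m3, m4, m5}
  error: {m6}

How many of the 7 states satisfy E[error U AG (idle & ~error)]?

3

Sat(~error) = {m0, m1, m2, m3, m4, m5}
Sat(idle & ~error) = {m0, m1, m3, m4, m5}
AG (idle & ~error): greatest fixpoint, start Z0 = {m0, m1, m3, m4, m5}, keep only states in Sat with every successor in Z. Z1 = {m0, m3, m4}; fixed.
Sat(AG (idle & ~error)) = {m0, m3, m4}
E[error U AG (idle & ~error)]: least fixpoint, start Z0 = Sat(AG (idle & ~error)) = {m0, m3, m4}, add states in Sat(error) with some successor in Z. Already a fixed point.
Sat(E[error U AG (idle & ~error)]) = {m0, m3, m4}
|Sat(E[error U AG (idle & ~error)])| = |{m0, m3, m4}| = 3.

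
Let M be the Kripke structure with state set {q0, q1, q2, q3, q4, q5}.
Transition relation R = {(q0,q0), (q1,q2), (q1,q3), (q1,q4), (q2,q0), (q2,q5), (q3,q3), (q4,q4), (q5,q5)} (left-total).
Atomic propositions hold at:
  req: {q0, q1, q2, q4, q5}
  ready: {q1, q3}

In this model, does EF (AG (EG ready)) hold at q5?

No

EG ready: greatest fixpoint, start Z0 = {q1, q3}, keep only states in Sat with some successor in Z. Already a fixed point.
Sat(EG ready) = {q1, q3}
AG (EG ready): greatest fixpoint, start Z0 = {q1, q3}, keep only states in Sat with every successor in Z. Z1 = {q3}; fixed.
Sat(AG (EG ready)) = {q3}
EF (AG (EG ready)): least fixpoint, start Z0 = {q3}, add states with some successor in Z. Z1 = {q1, q3}; fixed.
Sat(EF (AG (EG ready))) = {q1, q3}
q5 ∉ Sat(EF (AG (EG ready))) = {q1, q3}, so the formula does not hold at q5.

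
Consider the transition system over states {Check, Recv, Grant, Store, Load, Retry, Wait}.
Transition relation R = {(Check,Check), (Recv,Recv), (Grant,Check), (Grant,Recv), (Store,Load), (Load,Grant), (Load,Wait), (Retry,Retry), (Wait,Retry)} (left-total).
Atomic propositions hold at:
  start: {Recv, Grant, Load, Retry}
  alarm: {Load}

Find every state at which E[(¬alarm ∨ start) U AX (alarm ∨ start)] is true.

{Recv, Grant, Store, Load, Retry, Wait}

Sat(¬alarm) = {Check, Recv, Grant, Store, Retry, Wait}
Sat(¬alarm ∨ start) = {Check, Recv, Grant, Store, Load, Retry, Wait}
Sat(alarm ∨ start) = {Recv, Grant, Load, Retry}
Sat(AX (alarm ∨ start)) = {s : every successor in {Recv, Grant, Load, Retry}} = {Recv, Store, Retry, Wait}
E[(¬alarm ∨ start) U AX (alarm ∨ start)]: least fixpoint, start Z0 = Sat(AX (alarm ∨ start)) = {Recv, Store, Retry, Wait}, add states in Sat(¬alarm ∨ start) with some successor in Z. Z1 = {Recv, Grant, Store, Load, Retry, Wait}; fixed.
Sat(E[(¬alarm ∨ start) U AX (alarm ∨ start)]) = {Recv, Grant, Store, Load, Retry, Wait}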